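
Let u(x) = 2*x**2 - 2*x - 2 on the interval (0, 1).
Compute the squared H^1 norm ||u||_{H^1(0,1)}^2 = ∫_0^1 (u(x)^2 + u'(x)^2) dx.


||u||_{H^1}^2 = 34/5

The H^1 norm (squared) on an interval (0, L) is
  ||u||_{H^1}^2 = ∫_0^L u(x)^2 dx + ∫_0^L u'(x)^2 dx.
Compute u'(x) = 4*x - 2.
Then u(x)^2 = 4*x**4 - 8*x**3 - 4*x**2 + 8*x + 4 and u'(x)^2 = 16*x**2 - 16*x + 4.
Integrate each monomial from 0 to 1 using ∫_0^1 c·x^n dx = c·1^(n+1)/(n+1):
  ∫_0^1 u(x)^2 dx = ∫_0^1 (4*x^4 - 8*x^3 - 4*x^2 + 8*x + 4) dx. Term by term:
    ∫_0^1 4*x^4 dx = 4/5;  ∫_0^1 -8*x^3 dx = -2;  ∫_0^1 -4*x^2 dx = -4/3;
    ∫_0^1 8*x dx = 4;  ∫_0^1 4 dx = 4.
  Sum: 4/5 − 2 − 4/3 + 4 + 4 = 82/15.
  ∫_0^1 u'(x)^2 dx = ∫_0^1 (16*x^2 - 16*x + 4) dx. Term by term:
    ∫_0^1 16*x^2 dx = 16/3;  ∫_0^1 -16*x dx = -8;  ∫_0^1 4 dx = 4.
  Sum: 16/3 − 8 + 4 = 4/3.
Adding: ||u||_{H^1}^2 = 82/15 + 4/3 = 34/5.


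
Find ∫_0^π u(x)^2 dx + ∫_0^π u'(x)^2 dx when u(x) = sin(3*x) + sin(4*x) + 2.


||u||_{H^1(0,π)}^2 = 8/3 + 35*π/2

u'(x) = 3*cos(3*x) + 4*cos(4*x).
Expand u² and (u')² and integrate term by term on (0, π), using: for integers n ≥ 1, ∫_0^π sin²(nx) dx = ∫_0^π cos²(nx) dx = π/2; for n ≠ n', ∫_0^π sin(nx)sin(n'x) dx = ∫_0^π cos(nx)cos(n'x) dx = 0; and by product-to-sum, ∫_0^π sin(nx)cos(n'x) dx = ½∫_0^π [sin((n+n')x) + sin((n−n')x)] dx, which is 0 when n+n' is even and 2n/(n²−n'²) when n+n' is odd (it need not vanish on (0, π)). For the constant mode: ∫_0^π 1 dx = π, ∫_0^π cos(nx) dx = 0, ∫_0^π sin(nx) dx = (1−(−1)^n)/n.
  u² squared terms: (2)²·∫1 dx = 4·π = 4*π;  (1)²·∫sin(3x)² dx = 1·π/2 = π/2;  (1)²·∫sin(4x)² dx = 1·π/2 = π/2.
  u² cross terms: 2·(2)·(1)·∫1·sin(3x) dx = 4·(2/3) = 8/3;  2·(2)·(1)·∫1·sin(4x) dx = 4·(0) = 0;  2·(1)·(1)·∫sin(3x)·sin(4x) dx = 2·(0) = 0.
  So ∫_0^π u² dx = 4*π + π/2 + π/2 + 8/3 + 0 + 0 = 8/3 + 5*π.
  (u')² squared terms: (3)²·∫cos(3x)² dx = 9·π/2 = 9*π/2;  (4)²·∫cos(4x)² dx = 16·π/2 = 8*π.
  (u')² cross terms: 2·(3)·(4)·∫cos(3x)·cos(4x) dx = 24·(0) = 0.
  So ∫_0^π (u')² dx = 9*π/2 + 8*π + 0 = 25*π/2.
||u||_{H^1}^2 = (8/3 + 5*π) + (25*π/2) = 8/3 + 35*π/2.


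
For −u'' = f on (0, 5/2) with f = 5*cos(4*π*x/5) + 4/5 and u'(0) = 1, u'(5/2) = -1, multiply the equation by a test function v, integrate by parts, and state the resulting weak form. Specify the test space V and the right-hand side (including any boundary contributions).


V = H^1(0, 5/2) (v unrestricted at boundary; u is determined up to an additive constant); weak form: ∫_0^5/2 u'v' dx = ∫_0^5/2 (5*cos(4*π*x/5) + 4/5) v dx − v(5/2) − v(0) for all v ∈ V.

Multiply both sides by a test function v and integrate from 0 to 5/2:
  ∫_0^5/2 −u''(x) v(x) dx = ∫_0^5/2 f(x) v(x) dx.
Integrate the LHS by parts once:
  ∫_0^5/2 −u'' v dx = −[u'(x) v(x)]_0^5/2 + ∫_0^5/2 u'(x) v'(x) dx.
Thus ∫_0^5/2 u'(x) v'(x) dx = ∫_0^5/2 f(x) v(x) dx + [u'(x) v(x)]_0^5/2.
Choose V so that boundary terms are either known or forced to vanish.
u has inhomogeneous Neumann u'(0) = 1, u'(5/2) = -1. [u' v]_0^5/2 = (-1)·v(5/2) − (1)·v(0) = − v(5/2) − v(0). Take V = H^1(0, 5/2); boundary term becomes part of RHS.
Weak formulation: find u (satisfying any essential BC) such that ∫_0^5/2 u'(x) v'(x) dx = ∫_0^5/2 f v dx − v(5/2) − v(0) for all v ∈ V (Neumann data are natural BCs: they enter the RHS as boundary terms).
Substituting f(x) = 5*cos(4*π*x/5) + 4/5, the right-hand side is ∫_0^5/2 (5*cos(4*π*x/5) + 4/5) v dx − v(5/2) − v(0).
Compatibility check (pure Neumann): taking v ≡ 1 ∈ V gives 0 = ∫_0^5/2 f dx + (-1) − (1), i.e. ∫_0^5/2 f dx must equal u'(0) − u'(5/2) = 2. Indeed ∫_0^5/2 (5*cos(4*π*x/5) + 4/5) dx = 2, so the data are compatible. The solution is then unique only up to an additive constant (fix it e.g. by requiring ∫_0^5/2 u dx = 0).


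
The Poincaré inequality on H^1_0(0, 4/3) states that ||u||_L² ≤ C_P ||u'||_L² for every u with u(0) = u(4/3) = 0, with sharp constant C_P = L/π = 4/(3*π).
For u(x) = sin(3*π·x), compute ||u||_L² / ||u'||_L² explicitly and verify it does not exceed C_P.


||u||_L² / ||u'||_L² = 1/(3*π) < C_P = 4/(3*π).

u(x) = sin(3*π·x), so u'(x) = 3*π*cos(3*π*x).
Writing u(x) = A·sin(kπx/L) with A = 1 and k = 4, use ∫_0^L sin²(kπx/L) dx = L/2 and ∫_0^L cos²(kπx/L) dx = L/2.
u² = 1·sin²(3*π·x) and (u')² = 9*π^2·cos²(3*π·x), and each of sin², cos² integrates to L/2 = 2/3 over (0, 4/3).
∫_0^4/3 u² dx = 2/3, so ||u||_L² = sqrt(6)/3.
∫_0^4/3 (u')² dx = 6*π^2, so ||u'||_L² = sqrt(6)*π.
Ratio ||u||_L² / ||u'||_L² = 1/(3*π).
Sharp Poincaré constant on H^1_0(0, 4/3) is C_P = L/π = 4/(3*π), achieved by sin(3*π/4·x).
This is the k = 4 harmonic; the ratio L/(kπ) is strictly less than C_P = L/π, consistent with the sharp inequality ||u||_L² ≤ C_P ||u'||_L².


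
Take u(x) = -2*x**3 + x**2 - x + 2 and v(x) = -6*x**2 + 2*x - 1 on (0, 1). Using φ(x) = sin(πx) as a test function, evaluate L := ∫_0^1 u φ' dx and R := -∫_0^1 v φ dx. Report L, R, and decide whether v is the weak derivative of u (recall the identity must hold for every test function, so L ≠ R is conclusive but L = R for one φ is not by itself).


LHS = -24/π^3 + 6/π, RHS = -24/π^3 + 6/π. Yes, v = u' weakly.

u(x) = -2*x**3 + x**2 - x + 2, classical derivative u'(x) = -6*x**2 + 2*x - 1.
φ(x) = sin(πx), so φ'(x) = π*cos(π*x).
Note φ(0) = φ(1) = 0, so the boundary term u·φ vanishes.
LHS = ∫_0^1 u(x) φ'(x) dx = ∫_0^1 (-2*π*x^3*cos(π*x) + π*x^2*cos(π*x) - π*x*cos(π*x) + 2*π*cos(π*x)) dx. Term by term:
  ∫_0^1 2*π*cos(π*x) dx = 0;  ∫_0^1 π*x^2*cos(π*x) dx = -2/π;  ∫_0^1 -π*x*cos(π*x) dx = 2/π;
  ∫_0^1 -2*π*x^3*cos(π*x) dx = -24/π^3 + 6/π.
Sum: 0 − 2/π + 2/π + -24/π^3 + 6/π = -24/π^3 + 6/π.
So LHS = -24/π^3 + 6/π.
∫_0^1 v(x) φ(x) dx = ∫_0^1 (-6*x^2*sin(π*x) + 2*x*sin(π*x) - sin(π*x)) dx. Term by term:
  ∫_0^1 -sin(π*x) dx = -2/π;  ∫_0^1 -6*x^2*sin(π*x) dx = -6/π + 24/π^3;  ∫_0^1 2*x*sin(π*x) dx = 2/π.
Sum: -2/π + -6/π + 24/π^3 + 2/π = -6/π + 24/π^3.
So RHS = -∫_0^1 v(x) φ(x) dx = -24/π^3 + 6/π.
LHS = RHS, so the identity holds for this test φ.
Moreover u is smooth here and v(x) = u'(x) = -6*x**2 + 2*x - 1 pointwise, so the identity holds for every test function. Hence v is the weak derivative of u.


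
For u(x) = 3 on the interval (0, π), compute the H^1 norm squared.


||u||_{H^1(0,π)}^2 = 9*π

u'(x) = 0.
Expand u² and (u')² and integrate term by term on (0, π), using: for integers n ≥ 1, ∫_0^π sin²(nx) dx = ∫_0^π cos²(nx) dx = π/2; for n ≠ n', ∫_0^π sin(nx)sin(n'x) dx = ∫_0^π cos(nx)cos(n'x) dx = 0; and by product-to-sum, ∫_0^π sin(nx)cos(n'x) dx = ½∫_0^π [sin((n+n')x) + sin((n−n')x)] dx, which is 0 when n+n' is even and 2n/(n²−n'²) when n+n' is odd (it need not vanish on (0, π)). For the constant mode: ∫_0^π 1 dx = π, ∫_0^π cos(nx) dx = 0, ∫_0^π sin(nx) dx = (1−(−1)^n)/n.
  u² squared terms: (3)²·∫1 dx = 9·π = 9*π.
  So ∫_0^π u² dx = 9*π.
  u' ≡ 0, so ∫_0^π (u')² dx = 0.
||u||_{H^1}^2 = (9*π) + (0) = 9*π.


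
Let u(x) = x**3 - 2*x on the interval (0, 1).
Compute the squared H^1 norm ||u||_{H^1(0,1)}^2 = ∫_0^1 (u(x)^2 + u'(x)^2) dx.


||u||_{H^1}^2 = 52/21

The H^1 norm (squared) on an interval (0, L) is
  ||u||_{H^1}^2 = ∫_0^L u(x)^2 dx + ∫_0^L u'(x)^2 dx.
Compute u'(x) = 3*x**2 - 2.
Then u(x)^2 = x**6 - 4*x**4 + 4*x**2 and u'(x)^2 = 9*x**4 - 12*x**2 + 4.
Integrate each monomial from 0 to 1 using ∫_0^1 c·x^n dx = c·1^(n+1)/(n+1):
  ∫_0^1 u(x)^2 dx = ∫_0^1 (x^6 - 4*x^4 + 4*x^2) dx. Term by term:
    ∫_0^1 x^6 dx = 1/7;  ∫_0^1 -4*x^4 dx = -4/5;  ∫_0^1 4*x^2 dx = 4/3.
  Sum: 1/7 − 4/5 + 4/3 = 71/105.
  ∫_0^1 u'(x)^2 dx = ∫_0^1 (9*x^4 - 12*x^2 + 4) dx. Term by term:
    ∫_0^1 9*x^4 dx = 9/5;  ∫_0^1 -12*x^2 dx = -4;  ∫_0^1 4 dx = 4.
  Sum: 9/5 − 4 + 4 = 9/5.
Adding: ||u||_{H^1}^2 = 71/105 + 9/5 = 52/21.


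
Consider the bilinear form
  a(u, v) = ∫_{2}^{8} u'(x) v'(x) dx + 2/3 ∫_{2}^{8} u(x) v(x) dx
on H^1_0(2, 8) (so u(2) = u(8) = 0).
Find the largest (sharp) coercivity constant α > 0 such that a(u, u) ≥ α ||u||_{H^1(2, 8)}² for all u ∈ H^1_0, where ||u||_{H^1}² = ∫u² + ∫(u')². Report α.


α = (π^2 + 24)/(π^2 + 36)

Coercivity of a(·,·) on H^1_0(2, 8) means a(u, u) ≥ α ||u||_{H^1}² for every u ∈ H^1_0.
The interval has length L = 6, and Poincaré/coercivity depend only on L. Here a(u, u) = ∫(u')² + (2/3)·∫u².
Here 0 < c = 2/3 < 1. The condition a(u,u) ≥ α||u||_{H^1}² reads (1−α)∫(u')² ≥ (α−c)∫u². Any admissible α is ≤ 1 (rapidly oscillating u have ∫u²/∫(u')² → 0), and α = 1 would force 0 ≥ (1−c)∫u², impossible since c < 1; so 1−α > 0. By the sharp Poincaré inequality on H^1_0 of an interval of length L, ∫(u')² ≥ (π/L)²∫u² with equality for the first sine mode sin(π(x−x₀)/L) (x₀ the left endpoint), so the inequality holds for all u iff (1−α)(π/L)² ≥ α − c, i.e. α ≤ ((π/L)² + c)/((π/L)² + 1) = (1 + c(L/π)²)/(1 + (L/π)²). With (π/L)² = π^2/36 and c = 2/3, the largest admissible constant is α = ((π/L)² + c)/((π/L)² + 1).
Simplifying, α = (π^2 + 24)/(π^2 + 36).


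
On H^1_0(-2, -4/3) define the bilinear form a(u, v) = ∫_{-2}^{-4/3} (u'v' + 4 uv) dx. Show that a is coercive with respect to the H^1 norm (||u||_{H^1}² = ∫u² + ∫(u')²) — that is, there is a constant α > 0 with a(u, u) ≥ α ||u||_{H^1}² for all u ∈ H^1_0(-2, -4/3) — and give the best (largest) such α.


α = 1

Coercivity of a(·,·) on H^1_0(-2, -4/3) means a(u, u) ≥ α ||u||_{H^1}² for every u ∈ H^1_0.
The interval has length L = 2/3, and Poincaré/coercivity depend only on L. Here a(u, u) = ∫(u')² + (4)·∫u².
Here c = 4 ≥ 1, so a(u,u) = ∫(u')² + c∫u² ≥ ∫(u')² + ∫u² = ||u||_{H^1}², i.e. α = 1 works. No larger α is possible: a(u,u) ≥ α||u||_{H^1}² means (1−α)∫(u')² ≥ (α−c)∫u², and for the modes u_n = sin(nπ(x−x₀)/L) (x₀ the left endpoint) one has ∫u_n²/∫(u_n')² = (L/(nπ))² → 0, so a(u_n,u_n)/||u_n||_{H^1}² → 1. Hence the optimal constant is α = 1.
Therefore α = 1.


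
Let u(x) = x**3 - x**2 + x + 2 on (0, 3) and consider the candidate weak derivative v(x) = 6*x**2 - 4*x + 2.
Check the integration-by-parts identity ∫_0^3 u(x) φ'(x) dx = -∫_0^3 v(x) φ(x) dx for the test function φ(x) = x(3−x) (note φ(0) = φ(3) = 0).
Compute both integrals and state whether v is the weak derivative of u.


LHS = -549/20, RHS = -549/10. No, v is not the weak derivative of u.

u(x) = x**3 - x**2 + x + 2, classical derivative u'(x) = 3*x**2 - 2*x + 1.
φ(x) = x(3−x), so φ'(x) = 3 - 2*x.
Note φ(0) = φ(3) = 0, so the boundary term u·φ vanishes.
LHS = ∫_0^3 u(x) φ'(x) dx = ∫_0^3 (-2*x^4 + 5*x^3 - 5*x^2 - x + 6) dx. Term by term:
  ∫_0^3 -2*x^4 dx = -486/5;  ∫_0^3 5*x^3 dx = 405/4;  ∫_0^3 -5*x^2 dx = -45;
  ∫_0^3 -x dx = -9/2;  ∫_0^3 6 dx = 18.
Sum: -486/5 + 405/4 − 45 − 9/2 + 18 = -549/20.
So LHS = -549/20.
∫_0^3 v(x) φ(x) dx = ∫_0^3 (-6*x^4 + 22*x^3 - 14*x^2 + 6*x) dx. Term by term:
  ∫_0^3 -6*x^4 dx = -1458/5;  ∫_0^3 22*x^3 dx = 891/2;  ∫_0^3 -14*x^2 dx = -126;
  ∫_0^3 6*x dx = 27.
Sum: -1458/5 + 891/2 − 126 + 27 = 549/10.
So RHS = -∫_0^3 v(x) φ(x) dx = -549/10.
LHS − RHS = 549/20 ≠ 0, so the identity fails.
(For a valid weak derivative the identity must hold for EVERY test function, in particular this one. The failure shows v is NOT the weak derivative of u.)
Correct weak derivative would be u'(x) = 3*x**2 - 2*x + 1.


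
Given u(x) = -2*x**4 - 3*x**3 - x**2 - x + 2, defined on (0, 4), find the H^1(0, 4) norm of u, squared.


||u||_{H^1}^2 = 23679812/45

The H^1 norm (squared) on an interval (0, L) is
  ||u||_{H^1}^2 = ∫_0^L u(x)^2 dx + ∫_0^L u'(x)^2 dx.
Compute u'(x) = -8*x**3 - 9*x**2 - 2*x - 1.
Then u(x)^2 = 4*x**8 + 12*x**7 + 13*x**6 + 10*x**5 - x**4 - 10*x**3 - 3*x**2 - 4*x + 4 and u'(x)^2 = 64*x**6 + 144*x**5 + 113*x**4 + 52*x**3 + 22*x**2 + 4*x + 1.
Integrate each monomial from 0 to 4 using ∫_0^4 c·x^n dx = c·4^(n+1)/(n+1):
  ∫_0^4 u(x)^2 dx = ∫_0^4 (4*x^8 + 12*x^7 + 13*x^6 + 10*x^5 - x^4 - 10*x^3 - 3*x^2 - 4*x + 4) dx. Term by term:
    ∫_0^4 4*x^8 dx = 1048576/9;  ∫_0^4 12*x^7 dx = 98304;  ∫_0^4 13*x^6 dx = 212992/7;
    ∫_0^4 10*x^5 dx = 20480/3;  ∫_0^4 -x^4 dx = -1024/5;  ∫_0^4 -10*x^3 dx = -640;
    ∫_0^4 -3*x^2 dx = -64;  ∫_0^4 -4*x dx = -32;  ∫_0^4 4 dx = 16.
  Sum: 1048576/9 + 98304 + 212992/7 + 20480/3 − 1024/5 − 640 − 64 − 32 + 16 = 79109648/315.
  ∫_0^4 u'(x)^2 dx = ∫_0^4 (64*x^6 + 144*x^5 + 113*x^4 + 52*x^3 + 22*x^2 + 4*x + 1) dx. Term by term:
    ∫_0^4 64*x^6 dx = 1048576/7;  ∫_0^4 144*x^5 dx = 98304;  ∫_0^4 113*x^4 dx = 115712/5;
    ∫_0^4 52*x^3 dx = 3328;  ∫_0^4 22*x^2 dx = 1408/3;  ∫_0^4 4*x dx = 32;
    ∫_0^4 1 dx = 4.
  Sum: 1048576/7 + 98304 + 115712/5 + 3328 + 1408/3 + 32 + 4 = 28883012/105.
Adding: ||u||_{H^1}^2 = 79109648/315 + 28883012/105 = 23679812/45.


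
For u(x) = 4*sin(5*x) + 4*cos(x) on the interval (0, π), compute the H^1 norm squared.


||u||_{H^1(0,π)}^2 = 224*π

u'(x) = -4*sin(x) + 20*cos(5*x).
Expand u² and (u')² and integrate term by term on (0, π), using: for integers n ≥ 1, ∫_0^π sin²(nx) dx = ∫_0^π cos²(nx) dx = π/2; for n ≠ n', ∫_0^π sin(nx)sin(n'x) dx = ∫_0^π cos(nx)cos(n'x) dx = 0; and by product-to-sum, ∫_0^π sin(nx)cos(n'x) dx = ½∫_0^π [sin((n+n')x) + sin((n−n')x)] dx, which is 0 when n+n' is even and 2n/(n²−n'²) when n+n' is odd (it need not vanish on (0, π)).
  u² squared terms: (4)²·∫cos(x)² dx = 16·π/2 = 8*π;  (4)²·∫sin(5x)² dx = 16·π/2 = 8*π.
  u² cross terms: 2·(4)·(4)·∫cos(x)·sin(5x) dx = 32·(0) = 0.
  So ∫_0^π u² dx = 8*π + 8*π + 0 = 16*π.
  (u')² squared terms: (-4)²·∫sin(x)² dx = 16·π/2 = 8*π;  (20)²·∫cos(5x)² dx = 400·π/2 = 200*π.
  (u')² cross terms: 2·(-4)·(20)·∫sin(x)·cos(5x) dx = -160·(0) = 0.
  So ∫_0^π (u')² dx = 8*π + 200*π + 0 = 208*π.
||u||_{H^1}^2 = (16*π) + (208*π) = 224*π.


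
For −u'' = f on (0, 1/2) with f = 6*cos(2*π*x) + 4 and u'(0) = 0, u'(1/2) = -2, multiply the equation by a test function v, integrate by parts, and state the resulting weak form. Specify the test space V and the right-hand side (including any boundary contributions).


V = H^1(0, 1/2) (v unrestricted at boundary; u is determined up to an additive constant); weak form: ∫_0^1/2 u'v' dx = ∫_0^1/2 (6*cos(2*π*x) + 4) v dx − 2·v(1/2) for all v ∈ V.

Multiply both sides by a test function v and integrate from 0 to 1/2:
  ∫_0^1/2 −u''(x) v(x) dx = ∫_0^1/2 f(x) v(x) dx.
Integrate the LHS by parts once:
  ∫_0^1/2 −u'' v dx = −[u'(x) v(x)]_0^1/2 + ∫_0^1/2 u'(x) v'(x) dx.
Thus ∫_0^1/2 u'(x) v'(x) dx = ∫_0^1/2 f(x) v(x) dx + [u'(x) v(x)]_0^1/2.
Choose V so that boundary terms are either known or forced to vanish.
u has inhomogeneous Neumann u'(0) = 0, u'(1/2) = -2. [u' v]_0^1/2 = (-2)·v(1/2) − (0)·v(0) = − 2·v(1/2). Take V = H^1(0, 1/2); boundary term becomes part of RHS.
Weak formulation: find u (satisfying any essential BC) such that ∫_0^1/2 u'(x) v'(x) dx = ∫_0^1/2 f v dx − 2·v(1/2) for all v ∈ V (Neumann data are natural BCs: they enter the RHS as boundary terms).
Substituting f(x) = 6*cos(2*π*x) + 4, the right-hand side is ∫_0^1/2 (6*cos(2*π*x) + 4) v dx − 2·v(1/2).
Compatibility check (pure Neumann): taking v ≡ 1 ∈ V gives 0 = ∫_0^1/2 f dx + (-2) − (0), i.e. ∫_0^1/2 f dx must equal u'(0) − u'(1/2) = 2. Indeed ∫_0^1/2 (6*cos(2*π*x) + 4) dx = 2, so the data are compatible. The solution is then unique only up to an additive constant (fix it e.g. by requiring ∫_0^1/2 u dx = 0).


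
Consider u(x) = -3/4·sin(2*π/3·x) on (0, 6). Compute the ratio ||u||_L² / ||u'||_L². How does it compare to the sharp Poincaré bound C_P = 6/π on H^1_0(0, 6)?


||u||_L² / ||u'||_L² = 3/(2*π) < C_P = 6/π.

u(x) = -3/4·sin(2*π/3·x), so u'(x) = -π*cos(2*π*x/3)/2.
Writing u(x) = A·sin(kπx/L) with A = -3/4 and k = 4, use ∫_0^L sin²(kπx/L) dx = L/2 and ∫_0^L cos²(kπx/L) dx = L/2.
u² = 9/16·sin²(2*π/3·x) and (u')² = π^2/4·cos²(2*π/3·x), and each of sin², cos² integrates to L/2 = 3 over (0, 6).
∫_0^6 u² dx = 27/16, so ||u||_L² = 3*sqrt(3)/4.
∫_0^6 (u')² dx = 3*π^2/4, so ||u'||_L² = sqrt(3)*π/2.
Ratio ||u||_L² / ||u'||_L² = 3/(2*π).
Sharp Poincaré constant on H^1_0(0, 6) is C_P = L/π = 6/π, achieved by sin(π/6·x).
This is the k = 4 harmonic; the ratio L/(kπ) is strictly less than C_P = L/π, consistent with the sharp inequality ||u||_L² ≤ C_P ||u'||_L².


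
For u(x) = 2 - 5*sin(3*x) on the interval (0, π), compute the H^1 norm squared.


||u||_{H^1(0,π)}^2 = -40/3 + 129*π

u'(x) = -15*cos(3*x).
Expand u² and (u')² and integrate term by term on (0, π), using: for integers n ≥ 1, ∫_0^π sin²(nx) dx = ∫_0^π cos²(nx) dx = π/2; for n ≠ n', ∫_0^π sin(nx)sin(n'x) dx = ∫_0^π cos(nx)cos(n'x) dx = 0; and by product-to-sum, ∫_0^π sin(nx)cos(n'x) dx = ½∫_0^π [sin((n+n')x) + sin((n−n')x)] dx, which is 0 when n+n' is even and 2n/(n²−n'²) when n+n' is odd (it need not vanish on (0, π)). For the constant mode: ∫_0^π 1 dx = π, ∫_0^π cos(nx) dx = 0, ∫_0^π sin(nx) dx = (1−(−1)^n)/n.
  u² squared terms: (2)²·∫1 dx = 4·π = 4*π;  (-5)²·∫sin(3x)² dx = 25·π/2 = 25*π/2.
  u² cross terms: 2·(2)·(-5)·∫1·sin(3x) dx = -20·(2/3) = -40/3.
  So ∫_0^π u² dx = 4*π + 25*π/2 − 40/3 = -40/3 + 33*π/2.
  (u')² squared terms: (-15)²·∫cos(3x)² dx = 225·π/2 = 225*π/2.
  So ∫_0^π (u')² dx = 225*π/2.
||u||_{H^1}^2 = (-40/3 + 33*π/2) + (225*π/2) = -40/3 + 129*π.


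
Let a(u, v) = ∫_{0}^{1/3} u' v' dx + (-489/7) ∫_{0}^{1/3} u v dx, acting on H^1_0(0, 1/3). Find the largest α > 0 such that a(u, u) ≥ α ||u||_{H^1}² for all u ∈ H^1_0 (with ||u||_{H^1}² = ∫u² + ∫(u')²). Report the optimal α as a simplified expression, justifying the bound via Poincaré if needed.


α = 3*(-163 + 21*π^2)/(7*(1 + 9*π^2))

Coercivity of a(·,·) on H^1_0(0, 1/3) means a(u, u) ≥ α ||u||_{H^1}² for every u ∈ H^1_0.
The interval has length L = 1/3, and Poincaré/coercivity depend only on L. Here a(u, u) = ∫(u')² + (-489/7)·∫u².
Here c = -489/7 < 0 with |c| < (π/L)² = 9*π^2, so coercivity still holds. The condition a(u,u) ≥ α||u||_{H^1}² reads (1−α)∫(u')² ≥ (α−c)∫u². Any admissible α is ≤ 1 (rapidly oscillating u have ∫u²/∫(u')² → 0), and α = 1 would force 0 ≥ (1−c)∫u², impossible since c < 1; so 1−α > 0. By the sharp Poincaré inequality on H^1_0 of an interval of length L, ∫(u')² ≥ (π/L)²∫u² with equality for the first sine mode sin(π(x−x₀)/L) (x₀ the left endpoint), so the inequality holds for all u iff (1−α)(π/L)² ≥ α − c, i.e. α ≤ ((π/L)² + c)/((π/L)² + 1) = (1 + c(L/π)²)/(1 + (L/π)²). (Direct route, valid since c ≤ 0: Poincaré gives c∫u² ≥ c(L/π)²∫(u')², so a(u,u) ≥ (1 + c(L/π)²)∫(u')², while ||u||_{H^1}² ≤ (1 + (L/π)²)∫(u')²; dividing yields the same α.) With (π/L)² = 9*π^2 and c = -489/7, the largest admissible constant is α = ((π/L)² + c)/((π/L)² + 1).
Simplifying, α = 3*(-163 + 21*π^2)/(7*(1 + 9*π^2)).


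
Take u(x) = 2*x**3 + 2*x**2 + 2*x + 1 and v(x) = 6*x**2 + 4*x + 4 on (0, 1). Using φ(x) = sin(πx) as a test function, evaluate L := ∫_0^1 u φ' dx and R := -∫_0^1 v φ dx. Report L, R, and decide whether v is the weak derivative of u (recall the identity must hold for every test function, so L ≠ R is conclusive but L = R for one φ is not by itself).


LHS = -14/π + 24/π^3, RHS = -18/π + 24/π^3. No, v is not the weak derivative of u.

u(x) = 2*x**3 + 2*x**2 + 2*x + 1, classical derivative u'(x) = 6*x**2 + 4*x + 2.
φ(x) = sin(πx), so φ'(x) = π*cos(π*x).
Note φ(0) = φ(1) = 0, so the boundary term u·φ vanishes.
LHS = ∫_0^1 u(x) φ'(x) dx = ∫_0^1 (2*π*x^3*cos(π*x) + 2*π*x^2*cos(π*x) + 2*π*x*cos(π*x) + π*cos(π*x)) dx. Term by term:
  ∫_0^1 π*cos(π*x) dx = 0;  ∫_0^1 2*π*x*cos(π*x) dx = -4/π;  ∫_0^1 2*π*x^2*cos(π*x) dx = -4/π;
  ∫_0^1 2*π*x^3*cos(π*x) dx = -6/π + 24/π^3.
Sum: 0 − 4/π − 4/π + -6/π + 24/π^3 = -14/π + 24/π^3.
So LHS = -14/π + 24/π^3.
∫_0^1 v(x) φ(x) dx = ∫_0^1 (6*x^2*sin(π*x) + 4*x*sin(π*x) + 4*sin(π*x)) dx. Term by term:
  ∫_0^1 4*sin(π*x) dx = 8/π;  ∫_0^1 4*x*sin(π*x) dx = 4/π;  ∫_0^1 6*x^2*sin(π*x) dx = -24/π^3 + 6/π.
Sum: 8/π + 4/π + -24/π^3 + 6/π = -24/π^3 + 18/π.
So RHS = -∫_0^1 v(x) φ(x) dx = -18/π + 24/π^3.
LHS − RHS = 4/π ≠ 0, so the identity fails.
(For a valid weak derivative the identity must hold for EVERY test function, in particular this one. The failure shows v is NOT the weak derivative of u.)
Correct weak derivative would be u'(x) = 6*x**2 + 4*x + 2.


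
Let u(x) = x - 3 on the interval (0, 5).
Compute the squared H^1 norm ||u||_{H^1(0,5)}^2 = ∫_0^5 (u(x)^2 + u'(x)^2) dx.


||u||_{H^1}^2 = 50/3

The H^1 norm (squared) on an interval (0, L) is
  ||u||_{H^1}^2 = ∫_0^L u(x)^2 dx + ∫_0^L u'(x)^2 dx.
Compute u'(x) = 1.
Then u(x)^2 = x**2 - 6*x + 9 and u'(x)^2 = 1.
Integrate each monomial from 0 to 5 using ∫_0^5 c·x^n dx = c·5^(n+1)/(n+1):
  ∫_0^5 u(x)^2 dx = ∫_0^5 (x^2 - 6*x + 9) dx. Term by term:
    ∫_0^5 x^2 dx = 125/3;  ∫_0^5 -6*x dx = -75;  ∫_0^5 9 dx = 45.
  Sum: 125/3 − 75 + 45 = 35/3.
  ∫_0^5 u'(x)^2 dx = ∫_0^5 (1) dx. Term by term:
    ∫_0^5 1 dx = 5.
Adding: ||u||_{H^1}^2 = 35/3 + 5 = 50/3.


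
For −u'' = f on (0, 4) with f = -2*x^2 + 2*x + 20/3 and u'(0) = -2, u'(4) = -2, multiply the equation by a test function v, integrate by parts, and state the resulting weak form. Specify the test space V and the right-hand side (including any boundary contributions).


V = H^1(0, 4) (v unrestricted at boundary; u is determined up to an additive constant); weak form: ∫_0^4 u'v' dx = ∫_0^4 (-2*x^2 + 2*x + 20/3) v dx − 2·v(4) + 2·v(0) for all v ∈ V.

Multiply both sides by a test function v and integrate from 0 to 4:
  ∫_0^4 −u''(x) v(x) dx = ∫_0^4 f(x) v(x) dx.
Integrate the LHS by parts once:
  ∫_0^4 −u'' v dx = −[u'(x) v(x)]_0^4 + ∫_0^4 u'(x) v'(x) dx.
Thus ∫_0^4 u'(x) v'(x) dx = ∫_0^4 f(x) v(x) dx + [u'(x) v(x)]_0^4.
Choose V so that boundary terms are either known or forced to vanish.
u has inhomogeneous Neumann u'(0) = -2, u'(4) = -2. [u' v]_0^4 = (-2)·v(4) − (-2)·v(0) = − 2·v(4) + 2·v(0). Take V = H^1(0, 4); boundary term becomes part of RHS.
Weak formulation: find u (satisfying any essential BC) such that ∫_0^4 u'(x) v'(x) dx = ∫_0^4 f v dx − 2·v(4) + 2·v(0) for all v ∈ V (Neumann data are natural BCs: they enter the RHS as boundary terms).
Substituting f(x) = -2*x^2 + 2*x + 20/3, the right-hand side is ∫_0^4 (-2*x^2 + 2*x + 20/3) v dx − 2·v(4) + 2·v(0).
Compatibility check (pure Neumann): taking v ≡ 1 ∈ V gives 0 = ∫_0^4 f dx + (-2) − (-2), i.e. ∫_0^4 f dx must equal u'(0) − u'(4) = 0. Indeed ∫_0^4 (-2*x^2 + 2*x + 20/3) dx = 0, so the data are compatible. The solution is then unique only up to an additive constant (fix it e.g. by requiring ∫_0^4 u dx = 0).


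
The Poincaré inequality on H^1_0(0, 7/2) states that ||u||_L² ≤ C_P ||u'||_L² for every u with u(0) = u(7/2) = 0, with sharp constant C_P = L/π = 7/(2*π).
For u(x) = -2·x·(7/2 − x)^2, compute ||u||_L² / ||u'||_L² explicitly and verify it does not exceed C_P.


||u||_L² / ||u'||_L² = sqrt(14)/4 < C_P = 7/(2*π).

u(x) = -2·x·(7/2 − x)^2, so u'(x) = (7 - 6*x)*(x - 7/2).
u(x) = -2·x·(7/2 − x)^2 vanishes at x = 0 and x = 7/2, so u ∈ H^1_0(0, 7/2). Differentiate via the product rule and integrate the resulting polynomials term by term.
  ∫_0^7/2 u² dx = ∫_0^7/2 (4*x^6 - 56*x^5 + 294*x^4 - 686*x^3 + 2401*x^2/4) dx. Term by term:
    ∫_0^7/2 4*x^6 dx = 117649/32;  ∫_0^7/2 -56*x^5 dx = -823543/48;  ∫_0^7/2 294*x^4 dx = 2470629/80;
    ∫_0^7/2 -686*x^3 dx = -823543/32;  ∫_0^7/2 2401*x^2/4 dx = 823543/96.
  Sum: 117649/32 − 823543/48 + 2470629/80 − 823543/32 + 823543/96 = 117649/480.
  ∫_0^7/2 (u')² dx = ∫_0^7/2 (36*x^4 - 336*x^3 + 1078*x^2 - 1372*x + 2401/4) dx. Term by term:
    ∫_0^7/2 36*x^4 dx = 151263/40;  ∫_0^7/2 -336*x^3 dx = -50421/4;  ∫_0^7/2 1078*x^2 dx = 184877/12;
    ∫_0^7/2 -1372*x dx = -16807/2;  ∫_0^7/2 2401/4 dx = 16807/8.
  Sum: 151263/40 − 50421/4 + 184877/12 − 16807/2 + 16807/8 = 16807/60.
∫_0^7/2 u² dx = 117649/480, so ||u||_L² = 343*sqrt(30)/120.
∫_0^7/2 (u')² dx = 16807/60, so ||u'||_L² = 49*sqrt(105)/30.
Ratio ||u||_L² / ||u'||_L² = sqrt(14)/4.
Sharp Poincaré constant on H^1_0(0, 7/2) is C_P = L/π = 7/(2*π), achieved by sin(2*π/7·x).
A polynomial bump cannot attain the sharp Poincaré constant (only the first sine eigenfunction does), so the ratio is strictly less than C_P, consistent with ||u||_L² ≤ C_P ||u'||_L².


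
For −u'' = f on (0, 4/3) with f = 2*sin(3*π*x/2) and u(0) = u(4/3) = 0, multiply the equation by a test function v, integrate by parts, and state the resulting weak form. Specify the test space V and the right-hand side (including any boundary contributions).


V = H^1_0(0, 4/3) (so v(0) = v(4/3) = 0); weak form: ∫_0^4/3 u'v' dx = ∫_0^4/3 (2*sin(3*π*x/2)) v dx for all v ∈ V.

Multiply both sides by a test function v and integrate from 0 to 4/3:
  ∫_0^4/3 −u''(x) v(x) dx = ∫_0^4/3 f(x) v(x) dx.
Integrate the LHS by parts once:
  ∫_0^4/3 −u'' v dx = −[u'(x) v(x)]_0^4/3 + ∫_0^4/3 u'(x) v'(x) dx.
Thus ∫_0^4/3 u'(x) v'(x) dx = ∫_0^4/3 f(x) v(x) dx + [u'(x) v(x)]_0^4/3.
Choose V so that boundary terms are either known or forced to vanish.
u is Dirichlet: u(0) = u(4/3) = 0. Let V = H^1_0(0, 4/3); then v(0) = v(4/3) = 0, and [u' v]_0^4/3 = 0.
Weak formulation: find u (satisfying any essential BC) such that ∫_0^4/3 u'(x) v'(x) dx = ∫_0^4/3 f v dx for all v ∈ V.
Substituting f(x) = 2*sin(3*π*x/2), the right-hand side is ∫_0^4/3 (2*sin(3*π*x/2)) v dx.


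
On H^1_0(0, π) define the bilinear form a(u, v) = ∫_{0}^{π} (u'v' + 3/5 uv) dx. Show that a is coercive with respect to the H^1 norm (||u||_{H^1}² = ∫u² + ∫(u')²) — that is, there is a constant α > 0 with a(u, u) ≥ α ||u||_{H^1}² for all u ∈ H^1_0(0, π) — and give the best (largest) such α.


α = 4/5

Coercivity of a(·,·) on H^1_0(0, π) means a(u, u) ≥ α ||u||_{H^1}² for every u ∈ H^1_0.
The interval has length L = π, and Poincaré/coercivity depend only on L. Here a(u, u) = ∫(u')² + (3/5)·∫u².
Here 0 < c = 3/5 < 1. The condition a(u,u) ≥ α||u||_{H^1}² reads (1−α)∫(u')² ≥ (α−c)∫u². Any admissible α is ≤ 1 (rapidly oscillating u have ∫u²/∫(u')² → 0), and α = 1 would force 0 ≥ (1−c)∫u², impossible since c < 1; so 1−α > 0. By the sharp Poincaré inequality on H^1_0 of an interval of length L, ∫(u')² ≥ (π/L)²∫u² with equality for the first sine mode sin(π(x−x₀)/L) (x₀ the left endpoint), so the inequality holds for all u iff (1−α)(π/L)² ≥ α − c, i.e. α ≤ ((π/L)² + c)/((π/L)² + 1) = (1 + c(L/π)²)/(1 + (L/π)²). With (π/L)² = 1 and c = 3/5, the largest admissible constant is α = ((π/L)² + c)/((π/L)² + 1).
Simplifying, α = 4/5.


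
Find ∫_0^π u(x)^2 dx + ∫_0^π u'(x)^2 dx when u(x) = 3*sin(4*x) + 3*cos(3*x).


||u||_{H^1(0,π)}^2 = 1440/7 + 243*π/2

u'(x) = -9*sin(3*x) + 12*cos(4*x).
Expand u² and (u')² and integrate term by term on (0, π), using: for integers n ≥ 1, ∫_0^π sin²(nx) dx = ∫_0^π cos²(nx) dx = π/2; for n ≠ n', ∫_0^π sin(nx)sin(n'x) dx = ∫_0^π cos(nx)cos(n'x) dx = 0; and by product-to-sum, ∫_0^π sin(nx)cos(n'x) dx = ½∫_0^π [sin((n+n')x) + sin((n−n')x)] dx, which is 0 when n+n' is even and 2n/(n²−n'²) when n+n' is odd (it need not vanish on (0, π)).
  u² squared terms: (3)²·∫cos(3x)² dx = 9·π/2 = 9*π/2;  (3)²·∫sin(4x)² dx = 9·π/2 = 9*π/2.
  u² cross terms: 2·(3)·(3)·∫cos(3x)·sin(4x) dx = 18·(8/7) = 144/7.
  So ∫_0^π u² dx = 9*π/2 + 9*π/2 + 144/7 = 144/7 + 9*π.
  (u')² squared terms: (-9)²·∫sin(3x)² dx = 81·π/2 = 81*π/2;  (12)²·∫cos(4x)² dx = 144·π/2 = 72*π.
  (u')² cross terms: 2·(-9)·(12)·∫sin(3x)·cos(4x) dx = -216·(-6/7) = 1296/7.
  So ∫_0^π (u')² dx = 81*π/2 + 72*π + 1296/7 = 1296/7 + 225*π/2.
||u||_{H^1}^2 = (144/7 + 9*π) + (1296/7 + 225*π/2) = 1440/7 + 243*π/2.


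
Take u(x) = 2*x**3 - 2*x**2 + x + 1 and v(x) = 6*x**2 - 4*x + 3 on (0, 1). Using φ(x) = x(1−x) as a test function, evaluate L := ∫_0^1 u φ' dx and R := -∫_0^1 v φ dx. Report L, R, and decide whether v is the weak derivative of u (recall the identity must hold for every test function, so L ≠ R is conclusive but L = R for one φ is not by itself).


LHS = -2/15, RHS = -7/15. No, v is not the weak derivative of u.

u(x) = 2*x**3 - 2*x**2 + x + 1, classical derivative u'(x) = 6*x**2 - 4*x + 1.
φ(x) = x(1−x), so φ'(x) = 1 - 2*x.
Note φ(0) = φ(1) = 0, so the boundary term u·φ vanishes.
LHS = ∫_0^1 u(x) φ'(x) dx = ∫_0^1 (-4*x^4 + 6*x^3 - 4*x^2 - x + 1) dx. Term by term:
  ∫_0^1 -4*x^4 dx = -4/5;  ∫_0^1 6*x^3 dx = 3/2;  ∫_0^1 -4*x^2 dx = -4/3;
  ∫_0^1 -x dx = -1/2;  ∫_0^1 1 dx = 1.
Sum: -4/5 + 3/2 − 4/3 − 1/2 + 1 = -2/15.
So LHS = -2/15.
∫_0^1 v(x) φ(x) dx = ∫_0^1 (-6*x^4 + 10*x^3 - 7*x^2 + 3*x) dx. Term by term:
  ∫_0^1 -6*x^4 dx = -6/5;  ∫_0^1 10*x^3 dx = 5/2;  ∫_0^1 -7*x^2 dx = -7/3;
  ∫_0^1 3*x dx = 3/2.
Sum: -6/5 + 5/2 − 7/3 + 3/2 = 7/15.
So RHS = -∫_0^1 v(x) φ(x) dx = -7/15.
LHS − RHS = 1/3 ≠ 0, so the identity fails.
(For a valid weak derivative the identity must hold for EVERY test function, in particular this one. The failure shows v is NOT the weak derivative of u.)
Correct weak derivative would be u'(x) = 6*x**2 - 4*x + 1.


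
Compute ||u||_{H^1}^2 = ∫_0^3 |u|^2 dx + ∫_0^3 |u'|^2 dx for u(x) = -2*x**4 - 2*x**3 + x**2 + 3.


||u||_{H^1}^2 = 1593558/35

The H^1 norm (squared) on an interval (0, L) is
  ||u||_{H^1}^2 = ∫_0^L u(x)^2 dx + ∫_0^L u'(x)^2 dx.
Compute u'(x) = -8*x**3 - 6*x**2 + 2*x.
Then u(x)^2 = 4*x**8 + 8*x**7 - 4*x**5 - 11*x**4 - 12*x**3 + 6*x**2 + 9 and u'(x)^2 = 64*x**6 + 96*x**5 + 4*x**4 - 24*x**3 + 4*x**2.
Integrate each monomial from 0 to 3 using ∫_0^3 c·x^n dx = c·3^(n+1)/(n+1):
  ∫_0^3 u(x)^2 dx = ∫_0^3 (4*x^8 + 8*x^7 - 4*x^5 - 11*x^4 - 12*x^3 + 6*x^2 + 9) dx. Term by term:
    ∫_0^3 4*x^8 dx = 8748;  ∫_0^3 8*x^7 dx = 6561;  ∫_0^3 -4*x^5 dx = -486;
    ∫_0^3 -11*x^4 dx = -2673/5;  ∫_0^3 -12*x^3 dx = -243;  ∫_0^3 6*x^2 dx = 54;
    ∫_0^3 9 dx = 27.
  Sum: 8748 + 6561 − 486 − 2673/5 − 243 + 54 + 27 = 70632/5.
  ∫_0^3 u'(x)^2 dx = ∫_0^3 (64*x^6 + 96*x^5 + 4*x^4 - 24*x^3 + 4*x^2) dx. Term by term:
    ∫_0^3 64*x^6 dx = 139968/7;  ∫_0^3 96*x^5 dx = 11664;  ∫_0^3 4*x^4 dx = 972/5;
    ∫_0^3 -24*x^3 dx = -486;  ∫_0^3 4*x^2 dx = 36.
  Sum: 139968/7 + 11664 + 972/5 − 486 + 36 = 1099134/35.
Adding: ||u||_{H^1}^2 = 70632/5 + 1099134/35 = 1593558/35.


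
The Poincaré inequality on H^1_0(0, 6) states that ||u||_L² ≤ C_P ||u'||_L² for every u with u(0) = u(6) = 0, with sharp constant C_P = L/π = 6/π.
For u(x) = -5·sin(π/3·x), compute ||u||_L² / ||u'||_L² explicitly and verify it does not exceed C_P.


||u||_L² / ||u'||_L² = 3/π < C_P = 6/π.

u(x) = -5·sin(π/3·x), so u'(x) = -5*π*cos(π*x/3)/3.
Writing u(x) = A·sin(kπx/L) with A = -5 and k = 2, use ∫_0^L sin²(kπx/L) dx = L/2 and ∫_0^L cos²(kπx/L) dx = L/2.
u² = 25·sin²(π/3·x) and (u')² = 25*π^2/9·cos²(π/3·x), and each of sin², cos² integrates to L/2 = 3 over (0, 6).
∫_0^6 u² dx = 75, so ||u||_L² = 5*sqrt(3).
∫_0^6 (u')² dx = 25*π^2/3, so ||u'||_L² = 5*sqrt(3)*π/3.
Ratio ||u||_L² / ||u'||_L² = 3/π.
Sharp Poincaré constant on H^1_0(0, 6) is C_P = L/π = 6/π, achieved by sin(π/6·x).
This is the k = 2 harmonic; the ratio L/(kπ) is strictly less than C_P = L/π, consistent with the sharp inequality ||u||_L² ≤ C_P ||u'||_L².


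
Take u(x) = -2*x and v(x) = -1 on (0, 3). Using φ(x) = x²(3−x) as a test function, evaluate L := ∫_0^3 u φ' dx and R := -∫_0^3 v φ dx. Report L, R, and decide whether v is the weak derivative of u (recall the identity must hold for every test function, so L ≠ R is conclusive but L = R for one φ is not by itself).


LHS = 27/2, RHS = 27/4. No, v is not the weak derivative of u.

u(x) = -2*x, classical derivative u'(x) = -2.
φ(x) = x²(3−x), so φ'(x) = 3*x*(2 - x).
Note φ(0) = φ(3) = 0, so the boundary term u·φ vanishes.
LHS = ∫_0^3 u(x) φ'(x) dx = ∫_0^3 (6*x^3 - 12*x^2) dx. Term by term:
  ∫_0^3 6*x^3 dx = 243/2;  ∫_0^3 -12*x^2 dx = -108.
Sum: 243/2 − 108 = 27/2.
So LHS = 27/2.
∫_0^3 v(x) φ(x) dx = ∫_0^3 (x^3 - 3*x^2) dx. Term by term:
  ∫_0^3 x^3 dx = 81/4;  ∫_0^3 -3*x^2 dx = -27.
Sum: 81/4 − 27 = -27/4.
So RHS = -∫_0^3 v(x) φ(x) dx = 27/4.
LHS − RHS = 27/4 ≠ 0, so the identity fails.
(For a valid weak derivative the identity must hold for EVERY test function, in particular this one. The failure shows v is NOT the weak derivative of u.)
Correct weak derivative would be u'(x) = -2.


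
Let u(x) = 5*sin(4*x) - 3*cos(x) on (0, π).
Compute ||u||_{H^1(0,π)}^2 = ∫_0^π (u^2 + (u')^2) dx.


||u||_{H^1(0,π)}^2 = -32 + 443*π/2

u'(x) = 3*sin(x) + 20*cos(4*x).
Expand u² and (u')² and integrate term by term on (0, π), using: for integers n ≥ 1, ∫_0^π sin²(nx) dx = ∫_0^π cos²(nx) dx = π/2; for n ≠ n', ∫_0^π sin(nx)sin(n'x) dx = ∫_0^π cos(nx)cos(n'x) dx = 0; and by product-to-sum, ∫_0^π sin(nx)cos(n'x) dx = ½∫_0^π [sin((n+n')x) + sin((n−n')x)] dx, which is 0 when n+n' is even and 2n/(n²−n'²) when n+n' is odd (it need not vanish on (0, π)).
  u² squared terms: (-3)²·∫cos(x)² dx = 9·π/2 = 9*π/2;  (5)²·∫sin(4x)² dx = 25·π/2 = 25*π/2.
  u² cross terms: 2·(-3)·(5)·∫cos(x)·sin(4x) dx = -30·(8/15) = -16.
  So ∫_0^π u² dx = 9*π/2 + 25*π/2 − 16 = -16 + 17*π.
  (u')² squared terms: (3)²·∫sin(x)² dx = 9·π/2 = 9*π/2;  (20)²·∫cos(4x)² dx = 400·π/2 = 200*π.
  (u')² cross terms: 2·(3)·(20)·∫sin(x)·cos(4x) dx = 120·(-2/15) = -16.
  So ∫_0^π (u')² dx = 9*π/2 + 200*π − 16 = -16 + 409*π/2.
||u||_{H^1}^2 = (-16 + 17*π) + (-16 + 409*π/2) = -32 + 443*π/2.


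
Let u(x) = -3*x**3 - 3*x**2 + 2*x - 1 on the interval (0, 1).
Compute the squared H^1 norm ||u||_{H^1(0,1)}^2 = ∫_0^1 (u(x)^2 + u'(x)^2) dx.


||u||_{H^1}^2 = 8341/210

The H^1 norm (squared) on an interval (0, L) is
  ||u||_{H^1}^2 = ∫_0^L u(x)^2 dx + ∫_0^L u'(x)^2 dx.
Compute u'(x) = -9*x**2 - 6*x + 2.
Then u(x)^2 = 9*x**6 + 18*x**5 - 3*x**4 - 6*x**3 + 10*x**2 - 4*x + 1 and u'(x)^2 = 81*x**4 + 108*x**3 - 24*x + 4.
Integrate each monomial from 0 to 1 using ∫_0^1 c·x^n dx = c·1^(n+1)/(n+1):
  ∫_0^1 u(x)^2 dx = ∫_0^1 (9*x^6 + 18*x^5 - 3*x^4 - 6*x^3 + 10*x^2 - 4*x + 1) dx. Term by term:
    ∫_0^1 9*x^6 dx = 9/7;  ∫_0^1 18*x^5 dx = 3;  ∫_0^1 -3*x^4 dx = -3/5;
    ∫_0^1 -6*x^3 dx = -3/2;  ∫_0^1 10*x^2 dx = 10/3;  ∫_0^1 -4*x dx = -2;
    ∫_0^1 1 dx = 1.
  Sum: 9/7 + 3 − 3/5 − 3/2 + 10/3 − 2 + 1 = 949/210.
  ∫_0^1 u'(x)^2 dx = ∫_0^1 (81*x^4 + 108*x^3 - 24*x + 4) dx. Term by term:
    ∫_0^1 81*x^4 dx = 81/5;  ∫_0^1 108*x^3 dx = 27;  ∫_0^1 -24*x dx = -12;
    ∫_0^1 4 dx = 4.
  Sum: 81/5 + 27 − 12 + 4 = 176/5.
Adding: ||u||_{H^1}^2 = 949/210 + 176/5 = 8341/210.


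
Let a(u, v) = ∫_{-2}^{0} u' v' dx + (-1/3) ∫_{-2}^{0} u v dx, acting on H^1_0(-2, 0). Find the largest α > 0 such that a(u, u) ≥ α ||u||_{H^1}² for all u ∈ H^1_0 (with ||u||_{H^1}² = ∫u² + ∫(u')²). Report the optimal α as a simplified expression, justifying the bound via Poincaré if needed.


α = (-4/3 + π^2)/(4 + π^2)

Coercivity of a(·,·) on H^1_0(-2, 0) means a(u, u) ≥ α ||u||_{H^1}² for every u ∈ H^1_0.
The interval has length L = 2, and Poincaré/coercivity depend only on L. Here a(u, u) = ∫(u')² + (-1/3)·∫u².
Here c = -1/3 < 0 with |c| < (π/L)² = π^2/4, so coercivity still holds. The condition a(u,u) ≥ α||u||_{H^1}² reads (1−α)∫(u')² ≥ (α−c)∫u². Any admissible α is ≤ 1 (rapidly oscillating u have ∫u²/∫(u')² → 0), and α = 1 would force 0 ≥ (1−c)∫u², impossible since c < 1; so 1−α > 0. By the sharp Poincaré inequality on H^1_0 of an interval of length L, ∫(u')² ≥ (π/L)²∫u² with equality for the first sine mode sin(π(x−x₀)/L) (x₀ the left endpoint), so the inequality holds for all u iff (1−α)(π/L)² ≥ α − c, i.e. α ≤ ((π/L)² + c)/((π/L)² + 1) = (1 + c(L/π)²)/(1 + (L/π)²). (Direct route, valid since c ≤ 0: Poincaré gives c∫u² ≥ c(L/π)²∫(u')², so a(u,u) ≥ (1 + c(L/π)²)∫(u')², while ||u||_{H^1}² ≤ (1 + (L/π)²)∫(u')²; dividing yields the same α.) With (π/L)² = π^2/4 and c = -1/3, the largest admissible constant is α = ((π/L)² + c)/((π/L)² + 1).
Simplifying, α = (-4/3 + π^2)/(4 + π^2).


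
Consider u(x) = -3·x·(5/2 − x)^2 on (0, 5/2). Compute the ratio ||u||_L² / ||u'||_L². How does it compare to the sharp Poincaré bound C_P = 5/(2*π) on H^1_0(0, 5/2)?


||u||_L² / ||u'||_L² = 5*sqrt(14)/28 < C_P = 5/(2*π).

u(x) = -3·x·(5/2 − x)^2, so u'(x) = -9*x^2 + 30*x - 75/4.
u(x) = -3·x·(5/2 − x)^2 vanishes at x = 0 and x = 5/2, so u ∈ H^1_0(0, 5/2). Differentiate via the product rule and integrate the resulting polynomials term by term.
  ∫_0^5/2 u² dx = ∫_0^5/2 (9*x^6 - 90*x^5 + 675*x^4/2 - 1125*x^3/2 + 5625*x^2/16) dx. Term by term:
    ∫_0^5/2 9*x^6 dx = 703125/896;  ∫_0^5/2 -90*x^5 dx = -234375/64;  ∫_0^5/2 675*x^4/2 dx = 421875/64;
    ∫_0^5/2 -1125*x^3/2 dx = -703125/128;  ∫_0^5/2 5625*x^2/16 dx = 234375/128.
  Sum: 703125/896 − 234375/64 + 421875/64 − 703125/128 + 234375/128 = 46875/896.
  ∫_0^5/2 (u')² dx = ∫_0^5/2 (81*x^4 - 540*x^3 + 2475*x^2/2 - 1125*x + 5625/16) dx. Term by term:
    ∫_0^5/2 81*x^4 dx = 50625/32;  ∫_0^5/2 -540*x^3 dx = -84375/16;  ∫_0^5/2 2475*x^2/2 dx = 103125/16;
    ∫_0^5/2 -1125*x dx = -28125/8;  ∫_0^5/2 5625/16 dx = 28125/32.
  Sum: 50625/32 − 84375/16 + 103125/16 − 28125/8 + 28125/32 = 1875/16.
∫_0^5/2 u² dx = 46875/896, so ||u||_L² = 125*sqrt(42)/112.
∫_0^5/2 (u')² dx = 1875/16, so ||u'||_L² = 25*sqrt(3)/4.
Ratio ||u||_L² / ||u'||_L² = 5*sqrt(14)/28.
Sharp Poincaré constant on H^1_0(0, 5/2) is C_P = L/π = 5/(2*π), achieved by sin(2*π/5·x).
A polynomial bump cannot attain the sharp Poincaré constant (only the first sine eigenfunction does), so the ratio is strictly less than C_P, consistent with ||u||_L² ≤ C_P ||u'||_L².


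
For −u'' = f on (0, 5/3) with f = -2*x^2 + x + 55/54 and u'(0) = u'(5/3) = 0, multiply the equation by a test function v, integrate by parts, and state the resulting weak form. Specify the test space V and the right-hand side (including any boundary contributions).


V = H^1(0, 5/3) (no boundary constraint on v; u is determined up to an additive constant); weak form: ∫_0^5/3 u'v' dx = ∫_0^5/3 (-2*x^2 + x + 55/54) v dx for all v ∈ V.

Multiply both sides by a test function v and integrate from 0 to 5/3:
  ∫_0^5/3 −u''(x) v(x) dx = ∫_0^5/3 f(x) v(x) dx.
Integrate the LHS by parts once:
  ∫_0^5/3 −u'' v dx = −[u'(x) v(x)]_0^5/3 + ∫_0^5/3 u'(x) v'(x) dx.
Thus ∫_0^5/3 u'(x) v'(x) dx = ∫_0^5/3 f(x) v(x) dx + [u'(x) v(x)]_0^5/3.
Choose V so that boundary terms are either known or forced to vanish.
u has homogeneous Neumann: u'(0) = u'(5/3) = 0. So [u' v]_0^5/3 = 0·v(5/3) − 0·v(0) = 0 for any v; take V = H^1(0, 5/3).
Weak formulation: find u (satisfying any essential BC) such that ∫_0^5/3 u'(x) v'(x) dx = ∫_0^5/3 f v dx for all v ∈ V (homogeneous Neumann, so boundary terms vanish).
Substituting f(x) = -2*x^2 + x + 55/54, the right-hand side is ∫_0^5/3 (-2*x^2 + x + 55/54) v dx.
Compatibility check (pure Neumann): taking v ≡ 1 ∈ V gives 0 = ∫_0^5/3 f dx + (0) − (0), i.e. ∫_0^5/3 f dx must equal u'(0) − u'(5/3) = 0. Indeed ∫_0^5/3 (-2*x^2 + x + 55/54) dx = 0, so the data are compatible. The solution is then unique only up to an additive constant (fix it e.g. by requiring ∫_0^5/3 u dx = 0).
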